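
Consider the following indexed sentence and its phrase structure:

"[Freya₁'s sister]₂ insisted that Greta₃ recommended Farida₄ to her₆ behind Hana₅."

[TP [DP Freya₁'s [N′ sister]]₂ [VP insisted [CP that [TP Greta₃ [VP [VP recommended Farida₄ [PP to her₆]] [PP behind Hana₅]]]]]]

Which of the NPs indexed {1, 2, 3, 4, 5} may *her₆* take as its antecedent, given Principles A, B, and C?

*her* is a pronoun, so Principle B applies: it must be free in its binding domain.
Binding domain of *her₆*: the embedded TP, whose subject is Greta₃.
*Freya₁* and the pronoun do not c-command one another → neither Principle B nor Principle C is at stake; coindexation permitted.
*[Freya₁'s sister]₂* c-commands the pronoun but from outside its binding domain, and is not c-commanded by it → coindexation permitted.
*Greta₃* c-commands the pronoun within its binding domain → coindexation would violate Principle B.
*Farida₄* c-commands the pronoun within its binding domain → coindexation would violate Principle B.
*Hana₅* and the pronoun do not c-command one another → neither Principle B nor Principle C is at stake; coindexation permitted.

{1, 2, 5}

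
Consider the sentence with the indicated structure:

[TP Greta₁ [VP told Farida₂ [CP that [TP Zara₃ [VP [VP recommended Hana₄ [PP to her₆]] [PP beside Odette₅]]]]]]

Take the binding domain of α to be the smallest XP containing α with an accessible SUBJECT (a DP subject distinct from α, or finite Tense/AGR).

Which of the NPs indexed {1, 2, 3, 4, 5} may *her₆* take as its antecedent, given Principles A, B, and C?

*her* is a pronoun, so Principle B applies: it must be free in its binding domain.
Binding domain of *her₆*: the embedded TP, whose subject is Zara₃.
*Greta₁* c-commands the pronoun but from outside its binding domain, and is not c-commanded by it → coindexation permitted.
*Farida₂* c-commands the pronoun but from outside its binding domain, and is not c-commanded by it → coindexation permitted.
*Zara₃* c-commands the pronoun within its binding domain → coindexation would violate Principle B.
*Hana₄* c-commands the pronoun within its binding domain → coindexation would violate Principle B.
*Odette₅* and the pronoun do not c-command one another → neither Principle B nor Principle C is at stake; coindexation permitted.

{1, 2, 5}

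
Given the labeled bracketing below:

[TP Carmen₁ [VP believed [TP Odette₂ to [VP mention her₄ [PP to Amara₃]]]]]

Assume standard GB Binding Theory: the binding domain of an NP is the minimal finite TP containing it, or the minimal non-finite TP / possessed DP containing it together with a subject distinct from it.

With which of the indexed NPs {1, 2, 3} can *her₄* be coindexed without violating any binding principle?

*her* is a pronoun, so Principle B applies: it must be free in its binding domain.
Binding domain of *her₄*: the embedded TP, whose subject is Odette₂.
*Carmen₁* c-commands the pronoun but from outside its binding domain, and is not c-commanded by it → coindexation permitted.
*Odette₂* c-commands the pronoun within its binding domain → coindexation would violate Principle B.
*Amara₃*: the pronoun c-commands this R-expression → coindexation would violate Principle C on *Amara₃*.

{1}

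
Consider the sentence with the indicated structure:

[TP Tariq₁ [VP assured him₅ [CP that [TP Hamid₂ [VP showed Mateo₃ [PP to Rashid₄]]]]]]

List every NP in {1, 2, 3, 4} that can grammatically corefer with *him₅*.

none

*him* is a pronoun, so Principle B applies: it must be free in its binding domain.
Binding domain of *him₅*: the matrix TP, whose subject is Tariq₁.
*Tariq₁* c-commands the pronoun within its binding domain → coindexation would violate Principle B.
*Hamid₂*: the pronoun c-commands this R-expression → coindexation would violate Principle C on *Hamid₂*.
*Mateo₃*: the pronoun c-commands this R-expression → coindexation would violate Principle C on *Mateo₃*.
*Rashid₄*: the pronoun c-commands this R-expression → coindexation would violate Principle C on *Rashid₄*.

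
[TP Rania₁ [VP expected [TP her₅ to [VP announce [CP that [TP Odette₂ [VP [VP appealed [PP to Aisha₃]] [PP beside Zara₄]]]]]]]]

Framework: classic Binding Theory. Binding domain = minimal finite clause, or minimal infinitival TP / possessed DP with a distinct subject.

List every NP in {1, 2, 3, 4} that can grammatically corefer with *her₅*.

none

*her* is a pronoun, so Principle B applies: it must be free in its binding domain.
Binding domain of *her₅*: the matrix TP, whose subject is Rania₁.
*Rania₁* c-commands the pronoun within its binding domain → coindexation would violate Principle B.
*Odette₂*: the pronoun c-commands this R-expression → coindexation would violate Principle C on *Odette₂*.
*Aisha₃*: the pronoun c-commands this R-expression → coindexation would violate Principle C on *Aisha₃*.
*Zara₄*: the pronoun c-commands this R-expression → coindexation would violate Principle C on *Zara₄*.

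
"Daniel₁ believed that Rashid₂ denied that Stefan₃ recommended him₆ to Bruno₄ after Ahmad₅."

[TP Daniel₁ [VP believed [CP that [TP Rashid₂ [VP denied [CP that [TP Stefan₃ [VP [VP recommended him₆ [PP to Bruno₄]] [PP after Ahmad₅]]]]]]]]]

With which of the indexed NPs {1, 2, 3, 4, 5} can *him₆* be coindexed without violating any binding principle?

{1, 2, 5}

*him* is a pronoun, so Principle B applies: it must be free in its binding domain.
Binding domain of *him₆*: the embedded TP, whose subject is Stefan₃.
*Daniel₁* c-commands the pronoun but from outside its binding domain, and is not c-commanded by it → coindexation permitted.
*Rashid₂* c-commands the pronoun but from outside its binding domain, and is not c-commanded by it → coindexation permitted.
*Stefan₃* c-commands the pronoun within its binding domain → coindexation would violate Principle B.
*Bruno₄*: the pronoun c-commands this R-expression → coindexation would violate Principle C on *Bruno₄*.
*Ahmad₅* and the pronoun do not c-command one another → neither Principle B nor Principle C is at stake; coindexation permitted.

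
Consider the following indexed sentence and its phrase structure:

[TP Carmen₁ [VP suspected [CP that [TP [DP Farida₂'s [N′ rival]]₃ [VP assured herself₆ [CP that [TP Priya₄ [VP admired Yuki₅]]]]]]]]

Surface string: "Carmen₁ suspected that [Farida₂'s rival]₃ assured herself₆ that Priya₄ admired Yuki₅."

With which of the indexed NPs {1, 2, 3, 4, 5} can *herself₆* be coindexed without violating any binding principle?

{3}

*herself* is an anaphor, so Principle A applies: it must be bound in its binding domain.
Binding domain of *herself₆*: the embedded TP, whose subject is [Farida₂'s rival]₃.
*Carmen₁* c-commands the anaphor but is outside its binding domain → cannot satisfy Principle A.
*Farida₂* does not c-command the anaphor → cannot bind it.
*[Farida₂'s rival]₃* c-commands the anaphor within its binding domain → licit binder.
*Priya₄* does not c-command the anaphor → cannot bind it.
*Yuki₅* does not c-command the anaphor → cannot bind it.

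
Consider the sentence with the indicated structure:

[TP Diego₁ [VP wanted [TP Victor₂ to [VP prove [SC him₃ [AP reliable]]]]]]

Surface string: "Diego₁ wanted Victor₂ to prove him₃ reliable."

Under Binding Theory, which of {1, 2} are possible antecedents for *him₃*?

{1}

*him* is a pronoun, so Principle B applies: it must be free in its binding domain.
Binding domain of *him₃*: the embedded TP, whose subject is Victor₂.
*Diego₁* c-commands the pronoun but from outside its binding domain, and is not c-commanded by it → coindexation permitted.
*Victor₂* c-commands the pronoun within its binding domain → coindexation would violate Principle B.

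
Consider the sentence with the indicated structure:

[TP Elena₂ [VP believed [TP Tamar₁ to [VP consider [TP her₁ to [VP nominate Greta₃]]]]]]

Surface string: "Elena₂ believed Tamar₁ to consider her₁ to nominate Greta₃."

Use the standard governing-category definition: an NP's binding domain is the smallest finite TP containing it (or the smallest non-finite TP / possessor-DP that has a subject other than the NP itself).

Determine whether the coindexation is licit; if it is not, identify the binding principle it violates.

The two coindexed NPs are *Tamar₁* and *her₁*.
*her₁* is a pronoun. Its binding domain is the embedded TP, whose subject is Tamar₁.
*Tamar₁* c-commands it within that domain and carries the same index.
The pronoun is locally bound → Principle B violation.

Principle B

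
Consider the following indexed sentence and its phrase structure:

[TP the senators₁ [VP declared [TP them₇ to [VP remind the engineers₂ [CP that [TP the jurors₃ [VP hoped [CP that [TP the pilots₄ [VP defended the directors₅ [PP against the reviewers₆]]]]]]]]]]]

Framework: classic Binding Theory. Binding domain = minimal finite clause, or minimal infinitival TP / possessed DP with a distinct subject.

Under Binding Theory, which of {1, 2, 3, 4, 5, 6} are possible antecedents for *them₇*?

*them* is a pronoun, so Principle B applies: it must be free in its binding domain.
Binding domain of *them₇*: the matrix TP, whose subject is the senators₁.
*the senators₁* c-commands the pronoun within its binding domain → coindexation would violate Principle B.
*the engineers₂*: the pronoun c-commands this R-expression → coindexation would violate Principle C on *the engineers₂*.
*the jurors₃*: the pronoun c-commands this R-expression → coindexation would violate Principle C on *the jurors₃*.
*the pilots₄*: the pronoun c-commands this R-expression → coindexation would violate Principle C on *the pilots₄*.
*the directors₅*: the pronoun c-commands this R-expression → coindexation would violate Principle C on *the directors₅*.
*the reviewers₆*: the pronoun c-commands this R-expression → coindexation would violate Principle C on *the reviewers₆*.

none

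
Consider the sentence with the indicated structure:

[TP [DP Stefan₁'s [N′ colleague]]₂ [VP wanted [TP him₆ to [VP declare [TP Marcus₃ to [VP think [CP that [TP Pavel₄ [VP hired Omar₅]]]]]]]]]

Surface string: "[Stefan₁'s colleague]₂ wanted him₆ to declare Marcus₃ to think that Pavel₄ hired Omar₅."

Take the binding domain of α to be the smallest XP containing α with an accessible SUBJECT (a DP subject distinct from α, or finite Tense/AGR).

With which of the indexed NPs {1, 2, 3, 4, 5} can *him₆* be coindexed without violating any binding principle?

*him* is a pronoun, so Principle B applies: it must be free in its binding domain.
Binding domain of *him₆*: the matrix TP, whose subject is [Stefan₁'s colleague]₂.
*Stefan₁* and the pronoun do not c-command one another → neither Principle B nor Principle C is at stake; coindexation permitted.
*[Stefan₁'s colleague]₂* c-commands the pronoun within its binding domain → coindexation would violate Principle B.
*Marcus₃*: the pronoun c-commands this R-expression → coindexation would violate Principle C on *Marcus₃*.
*Pavel₄*: the pronoun c-commands this R-expression → coindexation would violate Principle C on *Pavel₄*.
*Omar₅*: the pronoun c-commands this R-expression → coindexation would violate Principle C on *Omar₅*.

{1}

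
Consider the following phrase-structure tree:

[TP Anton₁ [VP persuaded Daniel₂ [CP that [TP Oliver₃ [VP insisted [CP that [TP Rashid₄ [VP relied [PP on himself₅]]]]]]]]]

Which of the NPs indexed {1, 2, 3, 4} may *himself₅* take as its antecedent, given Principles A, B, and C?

*himself* is an anaphor, so Principle A applies: it must be bound in its binding domain.
Binding domain of *himself₅*: the embedded TP, whose subject is Rashid₄.
*Anton₁* c-commands the anaphor but is outside its binding domain → cannot satisfy Principle A.
*Daniel₂* c-commands the anaphor but is outside its binding domain → cannot satisfy Principle A.
*Oliver₃* c-commands the anaphor but is outside its binding domain → cannot satisfy Principle A.
*Rashid₄* c-commands the anaphor within its binding domain → licit binder.

{4}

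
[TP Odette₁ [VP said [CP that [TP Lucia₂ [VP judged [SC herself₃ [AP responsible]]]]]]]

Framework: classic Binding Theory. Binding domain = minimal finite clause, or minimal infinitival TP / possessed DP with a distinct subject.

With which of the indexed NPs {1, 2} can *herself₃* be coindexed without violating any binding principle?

*herself* is an anaphor, so Principle A applies: it must be bound in its binding domain.
Binding domain of *herself₃*: the embedded TP, whose subject is Lucia₂.
*Odette₁* c-commands the anaphor but is outside its binding domain → cannot satisfy Principle A.
*Lucia₂* c-commands the anaphor within its binding domain → licit binder.

{2}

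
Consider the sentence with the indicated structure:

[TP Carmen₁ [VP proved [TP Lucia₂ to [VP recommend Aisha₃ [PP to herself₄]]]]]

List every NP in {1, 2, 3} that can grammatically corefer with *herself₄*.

{2, 3}

*herself* is an anaphor, so Principle A applies: it must be bound in its binding domain.
Binding domain of *herself₄*: the embedded TP, whose subject is Lucia₂.
*Carmen₁* c-commands the anaphor but is outside its binding domain → cannot satisfy Principle A.
*Lucia₂* c-commands the anaphor within its binding domain → licit binder.
*Aisha₃* c-commands the anaphor within its binding domain → licit binder.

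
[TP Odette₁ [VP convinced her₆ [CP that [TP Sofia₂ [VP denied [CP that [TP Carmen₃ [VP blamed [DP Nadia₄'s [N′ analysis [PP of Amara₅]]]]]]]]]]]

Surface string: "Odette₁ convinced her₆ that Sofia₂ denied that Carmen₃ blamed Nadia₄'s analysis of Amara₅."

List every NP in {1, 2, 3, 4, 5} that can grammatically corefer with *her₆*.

*her* is a pronoun, so Principle B applies: it must be free in its binding domain.
Binding domain of *her₆*: the matrix TP, whose subject is Odette₁.
*Odette₁* c-commands the pronoun within its binding domain → coindexation would violate Principle B.
*Sofia₂*: the pronoun c-commands this R-expression → coindexation would violate Principle C on *Sofia₂*.
*Carmen₃*: the pronoun c-commands this R-expression → coindexation would violate Principle C on *Carmen₃*.
*Nadia₄*: the pronoun c-commands this R-expression → coindexation would violate Principle C on *Nadia₄*.
*Amara₅*: the pronoun c-commands this R-expression → coindexation would violate Principle C on *Amara₅*.

none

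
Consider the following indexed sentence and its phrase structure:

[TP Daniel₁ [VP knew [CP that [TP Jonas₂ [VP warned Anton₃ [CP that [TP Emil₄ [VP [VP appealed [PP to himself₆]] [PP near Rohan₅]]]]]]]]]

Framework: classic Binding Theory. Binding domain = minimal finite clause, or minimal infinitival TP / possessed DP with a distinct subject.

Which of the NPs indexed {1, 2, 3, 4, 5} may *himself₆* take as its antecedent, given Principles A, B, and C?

{4}

*himself* is an anaphor, so Principle A applies: it must be bound in its binding domain.
Binding domain of *himself₆*: the embedded TP, whose subject is Emil₄.
*Daniel₁* c-commands the anaphor but is outside its binding domain → cannot satisfy Principle A.
*Jonas₂* c-commands the anaphor but is outside its binding domain → cannot satisfy Principle A.
*Anton₃* c-commands the anaphor but is outside its binding domain → cannot satisfy Principle A.
*Emil₄* c-commands the anaphor within its binding domain → licit binder.
*Rohan₅* does not c-command the anaphor → cannot bind it.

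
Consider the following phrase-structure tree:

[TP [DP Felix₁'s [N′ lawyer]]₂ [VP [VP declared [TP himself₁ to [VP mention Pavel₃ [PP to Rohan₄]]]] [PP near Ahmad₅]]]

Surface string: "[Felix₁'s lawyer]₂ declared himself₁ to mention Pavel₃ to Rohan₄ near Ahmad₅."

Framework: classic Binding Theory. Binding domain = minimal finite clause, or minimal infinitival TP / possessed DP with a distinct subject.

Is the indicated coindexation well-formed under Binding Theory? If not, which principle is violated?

Principle A

The two coindexed NPs are *Felix₁* and *himself₁*.
*himself₁* is an anaphor. Principle A requires it to be bound within its binding domain — the matrix TP, whose subject is [Felix₁'s lawyer]₂.
Within that domain it is c-commanded by *[Felix₁'s lawyer]₂*, which does not share its index.
*Felix₁* does not c-command the anaphor at all.
The anaphor is unbound in its domain → Principle A violation.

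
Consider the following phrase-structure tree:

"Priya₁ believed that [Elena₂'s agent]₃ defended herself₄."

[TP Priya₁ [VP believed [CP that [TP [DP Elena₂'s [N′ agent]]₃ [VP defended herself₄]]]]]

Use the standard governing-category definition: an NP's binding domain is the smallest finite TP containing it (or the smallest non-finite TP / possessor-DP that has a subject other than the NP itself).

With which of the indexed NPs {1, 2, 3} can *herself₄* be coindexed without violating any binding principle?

*herself* is an anaphor, so Principle A applies: it must be bound in its binding domain.
Binding domain of *herself₄*: the embedded TP, whose subject is [Elena₂'s agent]₃.
*Priya₁* c-commands the anaphor but is outside its binding domain → cannot satisfy Principle A.
*Elena₂* does not c-command the anaphor → cannot bind it.
*[Elena₂'s agent]₃* c-commands the anaphor within its binding domain → licit binder.

{3}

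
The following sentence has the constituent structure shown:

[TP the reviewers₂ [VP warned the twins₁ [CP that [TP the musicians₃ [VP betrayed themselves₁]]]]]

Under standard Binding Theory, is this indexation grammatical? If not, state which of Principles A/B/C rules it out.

Principle A

The two coindexed NPs are *the twins₁* and *themselves₁*.
*themselves₁* is an anaphor. Principle A requires it to be bound within its binding domain — the embedded TP, whose subject is the musicians₃.
Within that domain it is c-commanded by *the musicians₃*, which does not share its index.
*the twins₁* does c-command the anaphor, but from outside its binding domain.
The anaphor is unbound in its domain → Principle A violation.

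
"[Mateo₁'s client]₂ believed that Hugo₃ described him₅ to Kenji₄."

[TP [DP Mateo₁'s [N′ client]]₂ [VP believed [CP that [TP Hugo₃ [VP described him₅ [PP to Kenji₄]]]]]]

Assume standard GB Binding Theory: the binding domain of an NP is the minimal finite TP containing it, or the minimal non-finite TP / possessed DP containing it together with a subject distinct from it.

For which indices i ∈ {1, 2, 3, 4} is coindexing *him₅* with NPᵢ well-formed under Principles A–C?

*him* is a pronoun, so Principle B applies: it must be free in its binding domain.
Binding domain of *him₅*: the embedded TP, whose subject is Hugo₃.
*Mateo₁* and the pronoun do not c-command one another → neither Principle B nor Principle C is at stake; coindexation permitted.
*[Mateo₁'s client]₂* c-commands the pronoun but from outside its binding domain, and is not c-commanded by it → coindexation permitted.
*Hugo₃* c-commands the pronoun within its binding domain → coindexation would violate Principle B.
*Kenji₄*: the pronoun c-commands this R-expression → coindexation would violate Principle C on *Kenji₄*.

{1, 2}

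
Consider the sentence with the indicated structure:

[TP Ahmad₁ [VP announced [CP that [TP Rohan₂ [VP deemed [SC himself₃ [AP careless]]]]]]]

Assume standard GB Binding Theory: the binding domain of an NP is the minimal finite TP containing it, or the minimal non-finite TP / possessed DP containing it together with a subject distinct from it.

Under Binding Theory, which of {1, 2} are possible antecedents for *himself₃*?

{2}

*himself* is an anaphor, so Principle A applies: it must be bound in its binding domain.
Binding domain of *himself₃*: the embedded TP, whose subject is Rohan₂.
*Ahmad₁* c-commands the anaphor but is outside its binding domain → cannot satisfy Principle A.
*Rohan₂* c-commands the anaphor within its binding domain → licit binder.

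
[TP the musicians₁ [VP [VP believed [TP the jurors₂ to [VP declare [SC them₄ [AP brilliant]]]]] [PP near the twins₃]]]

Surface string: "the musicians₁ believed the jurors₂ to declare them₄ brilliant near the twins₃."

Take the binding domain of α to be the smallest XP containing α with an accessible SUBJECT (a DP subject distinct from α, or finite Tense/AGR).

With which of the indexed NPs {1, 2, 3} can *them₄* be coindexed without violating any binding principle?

{1, 3}

*them* is a pronoun, so Principle B applies: it must be free in its binding domain.
Binding domain of *them₄*: the embedded TP, whose subject is the jurors₂.
*the musicians₁* c-commands the pronoun but from outside its binding domain, and is not c-commanded by it → coindexation permitted.
*the jurors₂* c-commands the pronoun within its binding domain → coindexation would violate Principle B.
*the twins₃* and the pronoun do not c-command one another → neither Principle B nor Principle C is at stake; coindexation permitted.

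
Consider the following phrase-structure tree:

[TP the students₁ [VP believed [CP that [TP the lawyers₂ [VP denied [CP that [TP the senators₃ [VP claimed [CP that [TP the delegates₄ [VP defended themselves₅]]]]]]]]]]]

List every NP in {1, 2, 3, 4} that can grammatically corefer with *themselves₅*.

{4}

*themselves* is an anaphor, so Principle A applies: it must be bound in its binding domain.
Binding domain of *themselves₅*: the embedded TP, whose subject is the delegates₄.
*the students₁* c-commands the anaphor but is outside its binding domain → cannot satisfy Principle A.
*the lawyers₂* c-commands the anaphor but is outside its binding domain → cannot satisfy Principle A.
*the senators₃* c-commands the anaphor but is outside its binding domain → cannot satisfy Principle A.
*the delegates₄* c-commands the anaphor within its binding domain → licit binder.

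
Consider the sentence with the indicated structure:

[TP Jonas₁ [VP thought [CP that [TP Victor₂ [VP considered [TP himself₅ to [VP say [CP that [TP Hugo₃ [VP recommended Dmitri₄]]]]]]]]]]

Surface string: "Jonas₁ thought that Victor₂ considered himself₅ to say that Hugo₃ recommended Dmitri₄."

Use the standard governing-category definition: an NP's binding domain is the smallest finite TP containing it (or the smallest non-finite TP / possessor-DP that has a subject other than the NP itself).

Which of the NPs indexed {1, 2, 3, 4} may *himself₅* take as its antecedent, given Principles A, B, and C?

*himself* is an anaphor, so Principle A applies: it must be bound in its binding domain.
Binding domain of *himself₅*: the embedded TP, whose subject is Victor₂.
*Jonas₁* c-commands the anaphor but is outside its binding domain → cannot satisfy Principle A.
*Victor₂* c-commands the anaphor within its binding domain → licit binder.
*Hugo₃* does not c-command the anaphor → cannot bind it.
*Dmitri₄* does not c-command the anaphor → cannot bind it.

{2}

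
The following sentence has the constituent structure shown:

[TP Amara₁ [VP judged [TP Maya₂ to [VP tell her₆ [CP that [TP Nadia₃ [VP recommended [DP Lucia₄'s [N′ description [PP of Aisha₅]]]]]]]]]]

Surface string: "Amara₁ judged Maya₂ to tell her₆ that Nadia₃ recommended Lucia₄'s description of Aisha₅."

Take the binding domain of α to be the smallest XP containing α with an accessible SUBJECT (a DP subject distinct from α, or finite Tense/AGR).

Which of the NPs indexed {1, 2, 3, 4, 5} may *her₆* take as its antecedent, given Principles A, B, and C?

*her* is a pronoun, so Principle B applies: it must be free in its binding domain.
Binding domain of *her₆*: the embedded TP, whose subject is Maya₂.
*Amara₁* c-commands the pronoun but from outside its binding domain, and is not c-commanded by it → coindexation permitted.
*Maya₂* c-commands the pronoun within its binding domain → coindexation would violate Principle B.
*Nadia₃*: the pronoun c-commands this R-expression → coindexation would violate Principle C on *Nadia₃*.
*Lucia₄*: the pronoun c-commands this R-expression → coindexation would violate Principle C on *Lucia₄*.
*Aisha₅*: the pronoun c-commands this R-expression → coindexation would violate Principle C on *Aisha₅*.

{1}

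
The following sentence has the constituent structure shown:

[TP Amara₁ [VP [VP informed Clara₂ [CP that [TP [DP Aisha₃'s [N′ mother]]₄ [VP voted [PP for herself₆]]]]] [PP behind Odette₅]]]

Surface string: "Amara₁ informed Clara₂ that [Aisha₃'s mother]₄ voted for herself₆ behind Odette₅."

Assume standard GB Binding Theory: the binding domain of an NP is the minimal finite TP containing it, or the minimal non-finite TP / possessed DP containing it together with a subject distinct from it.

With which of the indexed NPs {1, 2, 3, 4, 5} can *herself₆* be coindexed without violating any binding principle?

*herself* is an anaphor, so Principle A applies: it must be bound in its binding domain.
Binding domain of *herself₆*: the embedded TP, whose subject is [Aisha₃'s mother]₄.
*Amara₁* c-commands the anaphor but is outside its binding domain → cannot satisfy Principle A.
*Clara₂* c-commands the anaphor but is outside its binding domain → cannot satisfy Principle A.
*Aisha₃* does not c-command the anaphor → cannot bind it.
*[Aisha₃'s mother]₄* c-commands the anaphor within its binding domain → licit binder.
*Odette₅* does not c-command the anaphor → cannot bind it.

{4}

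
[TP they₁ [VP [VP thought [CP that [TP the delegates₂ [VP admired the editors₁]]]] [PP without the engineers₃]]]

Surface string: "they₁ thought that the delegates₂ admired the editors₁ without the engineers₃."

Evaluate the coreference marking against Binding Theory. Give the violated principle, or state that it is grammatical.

Principle C

The two coindexed NPs are *they₁* and *the editors₁*.
*the editors₁* is an R-expression. Principle C requires it to be free everywhere.
*they₁* c-commands it and carries the same index.
The R-expression is bound → Principle C violation.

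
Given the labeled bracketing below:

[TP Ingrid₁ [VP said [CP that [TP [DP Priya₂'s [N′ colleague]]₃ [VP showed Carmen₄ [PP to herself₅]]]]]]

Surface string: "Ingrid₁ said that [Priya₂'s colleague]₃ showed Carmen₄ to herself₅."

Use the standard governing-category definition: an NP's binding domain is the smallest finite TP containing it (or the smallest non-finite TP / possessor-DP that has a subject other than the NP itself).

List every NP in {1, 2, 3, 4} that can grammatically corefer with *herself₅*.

*herself* is an anaphor, so Principle A applies: it must be bound in its binding domain.
Binding domain of *herself₅*: the embedded TP, whose subject is [Priya₂'s colleague]₃.
*Ingrid₁* c-commands the anaphor but is outside its binding domain → cannot satisfy Principle A.
*Priya₂* does not c-command the anaphor → cannot bind it.
*[Priya₂'s colleague]₃* c-commands the anaphor within its binding domain → licit binder.
*Carmen₄* c-commands the anaphor within its binding domain → licit binder.

{3, 4}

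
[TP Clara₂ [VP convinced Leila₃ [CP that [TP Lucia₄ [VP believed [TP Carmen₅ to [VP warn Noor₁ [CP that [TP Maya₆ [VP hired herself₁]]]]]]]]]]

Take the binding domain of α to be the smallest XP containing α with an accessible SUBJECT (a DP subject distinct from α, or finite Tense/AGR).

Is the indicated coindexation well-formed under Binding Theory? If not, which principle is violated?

Principle A

The two coindexed NPs are *Noor₁* and *herself₁*.
*herself₁* is an anaphor. Principle A requires it to be bound within its binding domain — the embedded TP, whose subject is Maya₆.
Within that domain it is c-commanded by *Maya₆*, which does not share its index.
*Noor₁* does c-command the anaphor, but from outside its binding domain.
The anaphor is unbound in its domain → Principle A violation.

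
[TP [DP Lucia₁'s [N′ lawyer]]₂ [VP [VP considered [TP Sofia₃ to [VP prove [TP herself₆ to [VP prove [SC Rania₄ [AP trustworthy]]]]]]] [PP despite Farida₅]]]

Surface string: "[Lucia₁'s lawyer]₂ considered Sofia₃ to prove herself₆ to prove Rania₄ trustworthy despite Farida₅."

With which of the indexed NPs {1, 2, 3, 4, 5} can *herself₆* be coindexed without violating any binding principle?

*herself* is an anaphor, so Principle A applies: it must be bound in its binding domain.
Binding domain of *herself₆*: the embedded TP, whose subject is Sofia₃.
*Lucia₁* does not c-command the anaphor → cannot bind it.
*[Lucia₁'s lawyer]₂* c-commands the anaphor but is outside its binding domain → cannot satisfy Principle A.
*Sofia₃* c-commands the anaphor within its binding domain → licit binder.
*Rania₄* does not c-command the anaphor → cannot bind it.
*Farida₅* does not c-command the anaphor → cannot bind it.

{3}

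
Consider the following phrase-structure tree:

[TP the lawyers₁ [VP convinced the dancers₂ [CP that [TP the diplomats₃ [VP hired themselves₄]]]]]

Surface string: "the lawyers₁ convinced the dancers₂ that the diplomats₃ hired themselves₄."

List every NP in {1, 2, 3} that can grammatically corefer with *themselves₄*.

*themselves* is an anaphor, so Principle A applies: it must be bound in its binding domain.
Binding domain of *themselves₄*: the embedded TP, whose subject is the diplomats₃.
*the lawyers₁* c-commands the anaphor but is outside its binding domain → cannot satisfy Principle A.
*the dancers₂* c-commands the anaphor but is outside its binding domain → cannot satisfy Principle A.
*the diplomats₃* c-commands the anaphor within its binding domain → licit binder.

{3}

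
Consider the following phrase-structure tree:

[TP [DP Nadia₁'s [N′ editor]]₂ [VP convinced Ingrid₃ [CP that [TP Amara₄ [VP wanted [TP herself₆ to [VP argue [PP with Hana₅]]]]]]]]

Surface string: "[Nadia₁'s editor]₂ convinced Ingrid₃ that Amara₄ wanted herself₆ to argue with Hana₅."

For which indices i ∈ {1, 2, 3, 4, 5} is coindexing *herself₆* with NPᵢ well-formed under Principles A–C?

*herself* is an anaphor, so Principle A applies: it must be bound in its binding domain.
Binding domain of *herself₆*: the embedded TP, whose subject is Amara₄.
*Nadia₁* does not c-command the anaphor → cannot bind it.
*[Nadia₁'s editor]₂* c-commands the anaphor but is outside its binding domain → cannot satisfy Principle A.
*Ingrid₃* c-commands the anaphor but is outside its binding domain → cannot satisfy Principle A.
*Amara₄* c-commands the anaphor within its binding domain → licit binder.
*Hana₅* does not c-command the anaphor → cannot bind it.

{4}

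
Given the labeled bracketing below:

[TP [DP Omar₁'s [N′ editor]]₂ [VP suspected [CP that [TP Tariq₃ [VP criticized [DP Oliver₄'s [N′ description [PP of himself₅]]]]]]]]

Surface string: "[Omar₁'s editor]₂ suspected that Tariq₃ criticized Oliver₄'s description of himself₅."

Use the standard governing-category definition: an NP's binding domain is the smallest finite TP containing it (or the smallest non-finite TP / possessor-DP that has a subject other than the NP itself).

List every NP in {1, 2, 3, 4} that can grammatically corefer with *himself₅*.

*himself* is an anaphor, so Principle A applies: it must be bound in its binding domain.
Binding domain of *himself₅*: the possessed DP, whose subject is Oliver₄.
*Omar₁* does not c-command the anaphor → cannot bind it.
*[Omar₁'s editor]₂* c-commands the anaphor but is outside its binding domain → cannot satisfy Principle A.
*Tariq₃* c-commands the anaphor but is outside its binding domain → cannot satisfy Principle A.
*Oliver₄* c-commands the anaphor within its binding domain → licit binder.

{4}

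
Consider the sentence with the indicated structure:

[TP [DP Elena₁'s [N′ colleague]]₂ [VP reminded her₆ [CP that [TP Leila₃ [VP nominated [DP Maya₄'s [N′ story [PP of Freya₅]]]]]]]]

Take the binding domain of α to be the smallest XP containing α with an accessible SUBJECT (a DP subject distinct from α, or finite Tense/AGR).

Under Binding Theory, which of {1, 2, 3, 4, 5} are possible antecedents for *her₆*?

*her* is a pronoun, so Principle B applies: it must be free in its binding domain.
Binding domain of *her₆*: the matrix TP, whose subject is [Elena₁'s colleague]₂.
*Elena₁* and the pronoun do not c-command one another → neither Principle B nor Principle C is at stake; coindexation permitted.
*[Elena₁'s colleague]₂* c-commands the pronoun within its binding domain → coindexation would violate Principle B.
*Leila₃*: the pronoun c-commands this R-expression → coindexation would violate Principle C on *Leila₃*.
*Maya₄*: the pronoun c-commands this R-expression → coindexation would violate Principle C on *Maya₄*.
*Freya₅*: the pronoun c-commands this R-expression → coindexation would violate Principle C on *Freya₅*.

{1}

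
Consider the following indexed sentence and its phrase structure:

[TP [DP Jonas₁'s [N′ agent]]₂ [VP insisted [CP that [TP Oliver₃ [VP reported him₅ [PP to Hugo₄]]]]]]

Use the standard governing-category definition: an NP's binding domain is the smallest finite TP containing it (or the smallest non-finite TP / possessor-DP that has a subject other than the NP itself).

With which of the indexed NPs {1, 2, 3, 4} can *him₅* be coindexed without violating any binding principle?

*him* is a pronoun, so Principle B applies: it must be free in its binding domain.
Binding domain of *him₅*: the embedded TP, whose subject is Oliver₃.
*Jonas₁* and the pronoun do not c-command one another → neither Principle B nor Principle C is at stake; coindexation permitted.
*[Jonas₁'s agent]₂* c-commands the pronoun but from outside its binding domain, and is not c-commanded by it → coindexation permitted.
*Oliver₃* c-commands the pronoun within its binding domain → coindexation would violate Principle B.
*Hugo₄*: the pronoun c-commands this R-expression → coindexation would violate Principle C on *Hugo₄*.

{1, 2}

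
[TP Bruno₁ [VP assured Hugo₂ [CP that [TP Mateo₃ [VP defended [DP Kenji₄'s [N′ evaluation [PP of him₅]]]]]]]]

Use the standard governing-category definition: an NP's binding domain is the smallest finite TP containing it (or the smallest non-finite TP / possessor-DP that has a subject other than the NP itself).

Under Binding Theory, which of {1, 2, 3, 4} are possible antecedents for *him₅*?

*him* is a pronoun, so Principle B applies: it must be free in its binding domain.
Binding domain of *him₅*: the possessed DP, whose subject is Kenji₄.
*Bruno₁* c-commands the pronoun but from outside its binding domain, and is not c-commanded by it → coindexation permitted.
*Hugo₂* c-commands the pronoun but from outside its binding domain, and is not c-commanded by it → coindexation permitted.
*Mateo₃* c-commands the pronoun but from outside its binding domain, and is not c-commanded by it → coindexation permitted.
*Kenji₄* c-commands the pronoun within its binding domain → coindexation would violate Principle B.

{1, 2, 3}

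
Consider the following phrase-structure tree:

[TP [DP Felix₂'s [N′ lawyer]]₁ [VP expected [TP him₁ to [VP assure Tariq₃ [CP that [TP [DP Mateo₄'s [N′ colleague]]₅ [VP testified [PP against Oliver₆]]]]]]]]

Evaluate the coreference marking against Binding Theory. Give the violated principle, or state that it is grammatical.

The two coindexed NPs are *[Felix₂'s lawyer]₁* and *him₁*.
*him₁* is a pronoun. Its binding domain is the matrix TP, whose subject is [Felix₂'s lawyer]₁.
*[Felix₂'s lawyer]₁* c-commands it within that domain and carries the same index.
The pronoun is locally bound → Principle B violation.

Principle B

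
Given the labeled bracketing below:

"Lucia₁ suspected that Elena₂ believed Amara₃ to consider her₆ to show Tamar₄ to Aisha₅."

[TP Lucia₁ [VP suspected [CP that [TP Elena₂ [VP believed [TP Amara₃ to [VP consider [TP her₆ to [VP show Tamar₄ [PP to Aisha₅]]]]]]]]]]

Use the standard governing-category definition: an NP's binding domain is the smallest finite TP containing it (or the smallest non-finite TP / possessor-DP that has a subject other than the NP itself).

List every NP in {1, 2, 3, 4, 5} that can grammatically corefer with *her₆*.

*her* is a pronoun, so Principle B applies: it must be free in its binding domain.
Binding domain of *her₆*: the embedded TP, whose subject is Amara₃.
*Lucia₁* c-commands the pronoun but from outside its binding domain, and is not c-commanded by it → coindexation permitted.
*Elena₂* c-commands the pronoun but from outside its binding domain, and is not c-commanded by it → coindexation permitted.
*Amara₃* c-commands the pronoun within its binding domain → coindexation would violate Principle B.
*Tamar₄*: the pronoun c-commands this R-expression → coindexation would violate Principle C on *Tamar₄*.
*Aisha₅*: the pronoun c-commands this R-expression → coindexation would violate Principle C on *Aisha₅*.

{1, 2}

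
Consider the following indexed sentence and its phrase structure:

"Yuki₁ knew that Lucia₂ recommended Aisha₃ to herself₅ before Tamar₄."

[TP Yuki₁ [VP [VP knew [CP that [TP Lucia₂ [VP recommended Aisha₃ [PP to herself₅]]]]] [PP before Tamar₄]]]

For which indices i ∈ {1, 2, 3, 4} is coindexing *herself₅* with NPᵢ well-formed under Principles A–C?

{2, 3}

*herself* is an anaphor, so Principle A applies: it must be bound in its binding domain.
Binding domain of *herself₅*: the embedded TP, whose subject is Lucia₂.
*Yuki₁* c-commands the anaphor but is outside its binding domain → cannot satisfy Principle A.
*Lucia₂* c-commands the anaphor within its binding domain → licit binder.
*Aisha₃* c-commands the anaphor within its binding domain → licit binder.
*Tamar₄* does not c-command the anaphor → cannot bind it.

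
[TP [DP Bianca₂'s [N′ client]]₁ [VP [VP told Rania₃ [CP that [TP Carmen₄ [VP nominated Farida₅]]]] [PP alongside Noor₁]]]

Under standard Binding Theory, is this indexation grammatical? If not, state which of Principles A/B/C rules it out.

Principle C

The two coindexed NPs are *[Bianca₂'s client]₁* and *Noor₁*.
*Noor₁* is an R-expression. Principle C requires it to be free everywhere.
*[Bianca₂'s client]₁* c-commands it and carries the same index.
The R-expression is bound → Principle C violation.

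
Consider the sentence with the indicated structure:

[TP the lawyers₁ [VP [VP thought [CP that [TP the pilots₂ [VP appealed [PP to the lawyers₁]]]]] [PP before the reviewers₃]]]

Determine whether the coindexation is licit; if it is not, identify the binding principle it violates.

The two coindexed NPs are *the lawyers₁* (the higher occurrence) and *the lawyers₁* (the lower occurrence).
*the lawyers₁* (the lower occurrence) is an R-expression. Principle C requires it to be free everywhere.
*the lawyers₁* (the higher occurrence) c-commands it and carries the same index.
The R-expression is bound → Principle C violation.

Principle C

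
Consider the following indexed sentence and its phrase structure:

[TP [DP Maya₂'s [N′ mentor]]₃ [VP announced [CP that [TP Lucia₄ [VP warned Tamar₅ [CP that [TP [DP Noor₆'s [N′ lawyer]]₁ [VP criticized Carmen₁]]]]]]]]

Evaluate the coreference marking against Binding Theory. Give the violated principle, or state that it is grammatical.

Principle C

The two coindexed NPs are *[Noor₆'s lawyer]₁* and *Carmen₁*.
*Carmen₁* is an R-expression. Principle C requires it to be free everywhere.
*[Noor₆'s lawyer]₁* c-commands it and carries the same index.
The R-expression is bound → Principle C violation.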